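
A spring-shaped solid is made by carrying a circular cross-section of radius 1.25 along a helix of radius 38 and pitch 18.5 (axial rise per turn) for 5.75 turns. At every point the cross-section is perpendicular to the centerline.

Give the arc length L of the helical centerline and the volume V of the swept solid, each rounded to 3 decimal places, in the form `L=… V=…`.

2πR = 2π·38 = 238.761042
per-turn = √(238.761042² + 18.5²) = √(57006.8350 + 342.25) = √57349.0850 = 239.476690
L = 5.75 × 239.476690 = 1376.990967
V = π·1.25² × L = 4.908739 × 1376.990967 = 6759.288604

L=1376.991 V=6759.289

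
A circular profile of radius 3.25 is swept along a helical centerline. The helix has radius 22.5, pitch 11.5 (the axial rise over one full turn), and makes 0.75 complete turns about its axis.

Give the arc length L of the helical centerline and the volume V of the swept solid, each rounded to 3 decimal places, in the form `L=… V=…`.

L=106.379 V=3529.981

2πR = 2π·22.5 = 141.371669
per-turn = √(141.371669² + 11.5²) = √(19985.9489 + 132.25) = √20118.1989 = 141.838637
L = 0.75 × 141.838637 = 106.378978
V = π·3.25² × L = 33.183072 × 106.378978 = 3529.981318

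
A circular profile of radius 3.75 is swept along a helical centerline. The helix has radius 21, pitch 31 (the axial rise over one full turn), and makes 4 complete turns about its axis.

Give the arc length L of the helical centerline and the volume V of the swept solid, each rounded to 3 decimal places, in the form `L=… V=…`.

2πR = 2π·21 = 131.946891
per-turn = √(131.946891² + 31²) = √(17409.9822 + 961) = √18370.9822 = 135.539596
L = 4 × 135.539596 = 542.158385
V = π·3.75² × L = 44.178647 × 542.158385 = 23951.823749

L=542.158 V=23951.824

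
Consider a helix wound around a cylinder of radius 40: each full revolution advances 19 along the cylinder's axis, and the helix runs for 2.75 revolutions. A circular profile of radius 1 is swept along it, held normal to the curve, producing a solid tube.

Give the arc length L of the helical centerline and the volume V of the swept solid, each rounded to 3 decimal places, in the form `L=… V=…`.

L=693.123 V=2177.509

2πR = 2π·40 = 251.327412
per-turn = √(251.327412² + 19²) = √(63165.4682 + 361) = √63526.4682 = 252.044576
L = 2.75 × 252.044576 = 693.122583
V = π·1² × L = 3.141593 × 693.122583 = 2177.508816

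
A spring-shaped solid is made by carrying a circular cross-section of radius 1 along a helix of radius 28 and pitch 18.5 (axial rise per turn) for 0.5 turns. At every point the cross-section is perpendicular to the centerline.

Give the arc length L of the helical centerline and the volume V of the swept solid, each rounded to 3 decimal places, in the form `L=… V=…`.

L=88.450 V=277.873

2πR = 2π·28 = 175.929189
per-turn = √(175.929189² + 18.5²) = √(30951.0794 + 342.25) = √31293.3294 = 176.899207
L = 0.5 × 176.899207 = 88.449603
V = π·1² × L = 3.141593 × 88.449603 = 277.872624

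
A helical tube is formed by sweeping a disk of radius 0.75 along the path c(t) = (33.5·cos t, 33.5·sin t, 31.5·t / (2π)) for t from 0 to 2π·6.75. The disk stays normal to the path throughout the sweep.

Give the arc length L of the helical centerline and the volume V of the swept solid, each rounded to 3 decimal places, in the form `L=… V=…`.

2πR = 2π·33.5 = 210.486708
per-turn = √(210.486708² + 31.5²) = √(44304.6542 + 992.25) = √45296.9042 = 212.830694
L = 6.75 × 212.830694 = 1436.607182
V = π·0.75² × L = 1.767146 × 1436.607182 = 2538.694445

L=1436.607 V=2538.694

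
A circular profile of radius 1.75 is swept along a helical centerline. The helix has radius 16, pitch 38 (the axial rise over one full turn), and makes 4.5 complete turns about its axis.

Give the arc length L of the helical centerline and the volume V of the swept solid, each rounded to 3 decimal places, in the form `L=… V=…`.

L=483.629 V=4653.057

2πR = 2π·16 = 100.530965
per-turn = √(100.530965² + 38²) = √(10106.4749 + 1444) = √11550.4749 = 107.473136
L = 4.5 × 107.473136 = 483.629111
V = π·1.75² × L = 9.621128 × 483.629111 = 4653.057339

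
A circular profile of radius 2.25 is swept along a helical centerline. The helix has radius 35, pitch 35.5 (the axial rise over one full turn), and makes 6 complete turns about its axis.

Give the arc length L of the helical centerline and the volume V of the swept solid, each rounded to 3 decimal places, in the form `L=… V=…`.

2πR = 2π·35 = 219.911486
per-turn = √(219.911486² + 35.5²) = √(48361.0616 + 1260.25) = √49621.3116 = 222.758415
L = 6 × 222.758415 = 1336.550492
V = π·2.25² × L = 15.904313 × 1336.550492 = 21256.917102

L=1336.550 V=21256.917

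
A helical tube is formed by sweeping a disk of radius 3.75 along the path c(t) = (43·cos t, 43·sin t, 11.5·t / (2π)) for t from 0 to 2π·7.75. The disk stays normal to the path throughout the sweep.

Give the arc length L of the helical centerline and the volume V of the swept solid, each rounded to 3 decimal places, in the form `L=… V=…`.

2πR = 2π·43 = 270.176968
per-turn = √(270.176968² + 11.5²) = √(72995.5942 + 132.25) = √73127.8442 = 270.421604
L = 7.75 × 270.421604 = 2095.767434
V = π·3.75² × L = 44.178647 × 2095.767434 = 92588.169033

L=2095.767 V=92588.169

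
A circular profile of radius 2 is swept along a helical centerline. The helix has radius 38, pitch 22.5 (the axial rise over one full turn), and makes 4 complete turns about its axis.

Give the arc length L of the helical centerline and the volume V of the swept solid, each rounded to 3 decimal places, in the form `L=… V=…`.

L=959.275 V=12054.611

2πR = 2π·38 = 238.761042
per-turn = √(238.761042² + 22.5²) = √(57006.8350 + 506.25) = √57513.0850 = 239.818859
L = 4 × 239.818859 = 959.275435
V = π·2² × L = 12.566371 × 959.275435 = 12054.610638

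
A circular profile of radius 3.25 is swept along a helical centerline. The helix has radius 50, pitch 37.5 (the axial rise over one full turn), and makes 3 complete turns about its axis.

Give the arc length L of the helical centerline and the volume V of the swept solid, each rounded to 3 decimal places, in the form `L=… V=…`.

L=949.168 V=31496.324

2πR = 2π·50 = 314.159265
per-turn = √(314.159265² + 37.5²) = √(98696.0440 + 1406.25) = √100102.2940 = 316.389466
L = 3 × 316.389466 = 949.168397
V = π·3.25² × L = 33.183072 × 949.168397 = 31496.323645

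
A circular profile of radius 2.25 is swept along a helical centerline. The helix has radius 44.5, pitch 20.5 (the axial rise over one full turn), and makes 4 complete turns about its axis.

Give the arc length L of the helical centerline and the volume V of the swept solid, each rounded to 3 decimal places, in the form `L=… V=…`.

2πR = 2π·44.5 = 279.601746
per-turn = √(279.601746² + 20.5²) = √(78177.1365 + 420.25) = √78597.3865 = 280.352254
L = 4 × 280.352254 = 1121.409017
V = π·2.25² × L = 15.904313 × 1121.409017 = 17835.239793

L=1121.409 V=17835.240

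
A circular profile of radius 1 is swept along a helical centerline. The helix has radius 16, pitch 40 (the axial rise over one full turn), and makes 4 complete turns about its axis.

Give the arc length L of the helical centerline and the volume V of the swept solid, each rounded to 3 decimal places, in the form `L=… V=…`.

L=432.786 V=1359.637

2πR = 2π·16 = 100.530965
per-turn = √(100.530965² + 40²) = √(10106.4749 + 1600) = √11706.4749 = 108.196464
L = 4 × 108.196464 = 432.785858
V = π·1² × L = 3.141593 × 432.785858 = 1359.636871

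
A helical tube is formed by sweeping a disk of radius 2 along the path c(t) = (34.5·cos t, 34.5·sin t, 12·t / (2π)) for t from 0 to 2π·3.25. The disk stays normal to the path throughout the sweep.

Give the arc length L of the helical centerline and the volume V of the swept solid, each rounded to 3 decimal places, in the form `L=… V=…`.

2πR = 2π·34.5 = 216.769893
per-turn = √(216.769893² + 12²) = √(46989.1866 + 144) = √47133.1866 = 217.101788
L = 3.25 × 217.101788 = 705.580813
V = π·2² × L = 12.566371 × 705.580813 = 8866.589988

L=705.581 V=8866.590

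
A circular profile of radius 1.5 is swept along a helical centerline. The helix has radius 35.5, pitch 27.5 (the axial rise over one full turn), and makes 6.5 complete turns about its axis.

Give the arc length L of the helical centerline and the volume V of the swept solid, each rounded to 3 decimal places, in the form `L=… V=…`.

L=1460.822 V=10325.945

2πR = 2π·35.5 = 223.053078
per-turn = √(223.053078² + 27.5²) = √(49752.6758 + 756.25) = √50508.9258 = 224.741909
L = 6.5 × 224.741909 = 1460.822410
V = π·1.5² × L = 7.068583 × 1460.822410 = 10325.945143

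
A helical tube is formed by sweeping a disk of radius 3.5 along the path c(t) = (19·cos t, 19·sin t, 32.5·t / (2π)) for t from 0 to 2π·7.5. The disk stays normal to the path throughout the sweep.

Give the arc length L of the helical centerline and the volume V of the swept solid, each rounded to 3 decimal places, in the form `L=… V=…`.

L=927.940 V=35711.317

2πR = 2π·19 = 119.380521
per-turn = √(119.380521² + 32.5²) = √(14251.7088 + 1056.25) = √15307.9588 = 123.725336
L = 7.5 × 123.725336 = 927.940020
V = π·3.5² × L = 38.484510 × 927.940020 = 35711.316970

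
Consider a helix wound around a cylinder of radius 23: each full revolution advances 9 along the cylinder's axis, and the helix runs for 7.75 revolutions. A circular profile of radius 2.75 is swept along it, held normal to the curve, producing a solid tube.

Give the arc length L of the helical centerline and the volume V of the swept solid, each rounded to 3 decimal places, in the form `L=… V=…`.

L=1122.148 V=26660.314

2πR = 2π·23 = 144.513262
per-turn = √(144.513262² + 9²) = √(20884.0829 + 81) = √20965.0829 = 144.793242
L = 7.75 × 144.793242 = 1122.147625
V = π·2.75² × L = 23.758294 × 1122.147625 = 26660.313685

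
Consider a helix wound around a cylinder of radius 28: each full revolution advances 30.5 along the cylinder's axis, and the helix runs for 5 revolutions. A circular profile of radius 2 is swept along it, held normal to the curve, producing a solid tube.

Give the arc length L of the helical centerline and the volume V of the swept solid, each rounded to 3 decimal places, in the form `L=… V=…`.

2πR = 2π·28 = 175.929189
per-turn = √(175.929189² + 30.5²) = √(30951.0794 + 930.25) = √31881.3294 = 178.553436
L = 5 × 178.553436 = 892.767179
V = π·2² × L = 12.566371 × 892.767179 = 11218.843238

L=892.767 V=11218.843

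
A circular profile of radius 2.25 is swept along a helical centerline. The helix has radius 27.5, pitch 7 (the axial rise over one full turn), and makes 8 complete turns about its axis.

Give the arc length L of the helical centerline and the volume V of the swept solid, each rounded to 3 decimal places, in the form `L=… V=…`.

L=1383.435 V=22002.577

2πR = 2π·27.5 = 172.787596
per-turn = √(172.787596² + 7²) = √(29855.5533 + 49) = √29904.5533 = 172.929330
L = 8 × 172.929330 = 1383.434643
V = π·2.25² × L = 15.904313 × 1383.434643 = 22002.577316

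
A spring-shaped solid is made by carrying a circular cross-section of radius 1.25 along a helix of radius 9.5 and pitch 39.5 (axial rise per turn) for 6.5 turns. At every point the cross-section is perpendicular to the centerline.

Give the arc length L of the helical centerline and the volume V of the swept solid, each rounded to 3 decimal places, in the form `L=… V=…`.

L=465.246 V=2283.773

2πR = 2π·9.5 = 59.690260
per-turn = √(59.690260² + 39.5²) = √(3562.9272 + 1560.25) = √5123.1772 = 71.576373
L = 6.5 × 71.576373 = 465.246425
V = π·1.25² × L = 4.908739 × 465.246425 = 2283.773050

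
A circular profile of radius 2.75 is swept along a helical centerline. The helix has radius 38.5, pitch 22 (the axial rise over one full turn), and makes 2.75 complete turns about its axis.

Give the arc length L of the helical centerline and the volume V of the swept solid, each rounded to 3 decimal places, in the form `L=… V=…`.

L=667.978 V=15870.011

2πR = 2π·38.5 = 241.902634
per-turn = √(241.902634² + 22²) = √(58516.8845 + 484) = √59000.8845 = 242.900977
L = 2.75 × 242.900977 = 667.977686
V = π·2.75² × L = 23.758294 × 667.977686 = 15870.010545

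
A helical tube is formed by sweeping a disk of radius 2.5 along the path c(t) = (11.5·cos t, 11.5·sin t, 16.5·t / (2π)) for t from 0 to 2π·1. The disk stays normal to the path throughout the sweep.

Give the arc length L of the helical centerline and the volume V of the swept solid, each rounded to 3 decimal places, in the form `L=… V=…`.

L=74.117 V=1455.276

2πR = 2π·11.5 = 72.256631
per-turn = √(72.256631² + 16.5²) = √(5221.0207 + 272.25) = √5493.2707 = 74.116602
L = 1 × 74.116602 = 74.116602
V = π·2.5² × L = 19.634954 × 74.116602 = 1455.276082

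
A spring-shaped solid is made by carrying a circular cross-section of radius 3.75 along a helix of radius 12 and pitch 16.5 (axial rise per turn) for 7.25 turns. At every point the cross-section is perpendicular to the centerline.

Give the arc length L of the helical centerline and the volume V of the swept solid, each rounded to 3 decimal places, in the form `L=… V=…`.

L=559.573 V=24721.191

2πR = 2π·12 = 75.398224
per-turn = √(75.398224² + 16.5²) = √(5684.8921 + 272.25) = √5957.1421 = 77.182525
L = 7.25 × 77.182525 = 559.573305
V = π·3.75² × L = 44.178647 × 559.573305 = 24721.191332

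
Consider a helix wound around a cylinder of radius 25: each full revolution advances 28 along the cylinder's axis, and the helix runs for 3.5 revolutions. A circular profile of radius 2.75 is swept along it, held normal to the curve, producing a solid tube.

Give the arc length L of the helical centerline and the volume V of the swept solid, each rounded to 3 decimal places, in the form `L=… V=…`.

2πR = 2π·25 = 157.079633
per-turn = √(157.079633² + 28²) = √(24674.0110 + 784) = √25458.0110 = 159.555667
L = 3.5 × 159.555667 = 558.444836
V = π·2.75² × L = 23.758294 × 558.444836 = 13267.696842

L=558.445 V=13267.697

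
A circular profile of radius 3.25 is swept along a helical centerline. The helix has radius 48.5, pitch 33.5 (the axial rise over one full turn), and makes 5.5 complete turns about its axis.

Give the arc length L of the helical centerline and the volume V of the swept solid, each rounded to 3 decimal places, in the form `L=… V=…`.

2πR = 2π·48.5 = 304.734487
per-turn = √(304.734487² + 33.5²) = √(92863.1078 + 1122.25) = √93985.3578 = 306.570315
L = 5.5 × 306.570315 = 1686.136730
V = π·3.25² × L = 33.183072 × 1686.136730 = 55951.197209

L=1686.137 V=55951.197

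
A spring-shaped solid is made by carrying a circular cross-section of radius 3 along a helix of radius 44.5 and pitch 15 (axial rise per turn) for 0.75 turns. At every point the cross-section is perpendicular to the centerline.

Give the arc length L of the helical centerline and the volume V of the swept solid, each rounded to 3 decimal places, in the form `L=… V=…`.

L=210.003 V=5937.691

2πR = 2π·44.5 = 279.601746
per-turn = √(279.601746² + 15²) = √(78177.1365 + 225) = √78402.1365 = 280.003815
L = 0.75 × 280.003815 = 210.002861
V = π·3² × L = 28.274334 × 210.002861 = 5937.691017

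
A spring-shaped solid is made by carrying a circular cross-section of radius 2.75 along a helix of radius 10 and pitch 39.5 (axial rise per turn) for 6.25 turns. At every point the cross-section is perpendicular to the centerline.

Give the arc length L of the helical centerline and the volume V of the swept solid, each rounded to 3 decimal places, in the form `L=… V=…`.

2πR = 2π·10 = 62.831853
per-turn = √(62.831853² + 39.5²) = √(3947.8418 + 1560.25) = √5508.0918 = 74.216519
L = 6.25 × 74.216519 = 463.853247
V = π·2.75² × L = 23.758294 × 463.853247 = 11020.362011

L=463.853 V=11020.362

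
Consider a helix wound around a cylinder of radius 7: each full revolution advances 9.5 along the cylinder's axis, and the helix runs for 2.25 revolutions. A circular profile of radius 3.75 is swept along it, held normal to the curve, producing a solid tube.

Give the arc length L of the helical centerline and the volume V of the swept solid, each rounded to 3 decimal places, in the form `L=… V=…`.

2πR = 2π·7 = 43.982297
per-turn = √(43.982297² + 9.5²) = √(1934.4425 + 90.25) = √2024.6925 = 44.996583
L = 2.25 × 44.996583 = 101.242311
V = π·3.75² × L = 44.178647 × 101.242311 = 4472.748300

L=101.242 V=4472.748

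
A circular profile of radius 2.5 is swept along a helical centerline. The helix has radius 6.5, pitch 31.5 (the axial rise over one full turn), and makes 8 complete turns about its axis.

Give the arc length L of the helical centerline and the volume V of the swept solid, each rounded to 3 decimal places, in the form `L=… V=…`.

L=412.618 V=8101.736

2πR = 2π·6.5 = 40.840704
per-turn = √(40.840704² + 31.5²) = √(1667.9631 + 992.25) = √2660.2131 = 51.577254
L = 8 × 51.577254 = 412.618033
V = π·2.5² × L = 19.634954 × 412.618033 = 8101.736134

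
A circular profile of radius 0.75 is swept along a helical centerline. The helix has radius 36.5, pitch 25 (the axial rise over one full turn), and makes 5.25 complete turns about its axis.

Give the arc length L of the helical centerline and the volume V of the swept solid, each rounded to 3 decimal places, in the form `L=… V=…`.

L=1211.148 V=2140.275

2πR = 2π·36.5 = 229.336264
per-turn = √(229.336264² + 25²) = √(52595.1219 + 625) = √53220.1219 = 230.694867
L = 5.25 × 230.694867 = 1211.148054
V = π·0.75² × L = 1.767146 × 1211.148054 = 2140.275279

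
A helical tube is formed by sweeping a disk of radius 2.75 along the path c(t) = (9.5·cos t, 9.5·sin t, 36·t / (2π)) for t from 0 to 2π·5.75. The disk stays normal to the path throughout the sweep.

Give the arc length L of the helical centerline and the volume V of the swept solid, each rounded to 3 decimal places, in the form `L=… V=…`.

L=400.810 V=9522.551

2πR = 2π·9.5 = 59.690260
per-turn = √(59.690260² + 36²) = √(3562.9272 + 1296) = √4858.9272 = 69.706005
L = 5.75 × 69.706005 = 400.809531
V = π·2.75² × L = 23.758294 × 400.809531 = 9522.550854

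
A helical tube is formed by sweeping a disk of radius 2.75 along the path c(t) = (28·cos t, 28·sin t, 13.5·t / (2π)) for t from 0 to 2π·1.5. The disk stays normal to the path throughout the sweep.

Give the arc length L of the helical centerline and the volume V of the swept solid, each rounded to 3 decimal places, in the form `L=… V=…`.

2πR = 2π·28 = 175.929189
per-turn = √(175.929189² + 13.5²) = √(30951.0794 + 182.25) = √31133.3294 = 176.446392
L = 1.5 × 176.446392 = 264.669589
V = π·2.75² × L = 23.758294 × 264.669589 = 6288.098017

L=264.670 V=6288.098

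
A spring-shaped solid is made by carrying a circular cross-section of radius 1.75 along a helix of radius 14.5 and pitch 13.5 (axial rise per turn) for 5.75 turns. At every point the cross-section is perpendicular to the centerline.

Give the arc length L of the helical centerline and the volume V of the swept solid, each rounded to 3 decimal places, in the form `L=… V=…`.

L=529.581 V=5095.162

2πR = 2π·14.5 = 91.106187
per-turn = √(91.106187² + 13.5²) = √(8300.3373 + 182.25) = √8482.5873 = 92.100963
L = 5.75 × 92.100963 = 529.580535
V = π·1.75² × L = 9.621128 × 529.580535 = 5095.161846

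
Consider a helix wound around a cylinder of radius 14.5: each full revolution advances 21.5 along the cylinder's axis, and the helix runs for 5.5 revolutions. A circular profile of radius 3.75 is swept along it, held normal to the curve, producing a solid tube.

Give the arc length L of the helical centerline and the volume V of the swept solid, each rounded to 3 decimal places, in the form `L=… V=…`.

2πR = 2π·14.5 = 91.106187
per-turn = √(91.106187² + 21.5²) = √(8300.3373 + 462.25) = √8762.5873 = 93.608692
L = 5.5 × 93.608692 = 514.847808
V = π·3.75² × L = 44.178647 × 514.847808 = 22745.279429

L=514.848 V=22745.279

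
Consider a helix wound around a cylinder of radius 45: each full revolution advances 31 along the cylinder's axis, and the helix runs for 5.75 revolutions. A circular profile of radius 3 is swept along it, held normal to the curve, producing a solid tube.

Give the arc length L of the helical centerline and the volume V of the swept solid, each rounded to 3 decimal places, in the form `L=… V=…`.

2πR = 2π·45 = 282.743339
per-turn = √(282.743339² + 31²) = √(79943.7956 + 961) = √80904.7956 = 284.437683
L = 5.75 × 284.437683 = 1635.516679
V = π·3² × L = 28.274334 × 1635.516679 = 46243.144642

L=1635.517 V=46243.145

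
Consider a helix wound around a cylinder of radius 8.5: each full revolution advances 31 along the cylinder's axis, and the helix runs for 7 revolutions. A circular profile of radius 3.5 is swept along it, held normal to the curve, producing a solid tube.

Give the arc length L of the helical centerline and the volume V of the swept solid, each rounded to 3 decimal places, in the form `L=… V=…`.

L=432.264 V=16635.482

2πR = 2π·8.5 = 53.407075
per-turn = √(53.407075² + 31²) = √(2852.3157 + 961) = √3813.3157 = 61.752050
L = 7 × 61.752050 = 432.264350
V = π·3.5² × L = 38.484510 × 432.264350 = 16635.481687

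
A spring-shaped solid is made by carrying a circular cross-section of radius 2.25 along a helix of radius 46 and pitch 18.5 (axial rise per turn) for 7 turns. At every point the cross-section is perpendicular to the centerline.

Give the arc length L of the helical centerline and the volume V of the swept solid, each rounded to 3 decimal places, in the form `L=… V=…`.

2πR = 2π·46 = 289.026524
per-turn = √(289.026524² + 18.5²) = √(83536.3317 + 342.25) = √83878.5817 = 289.617993
L = 7 × 289.617993 = 2027.325948
V = π·2.25² × L = 15.904313 × 2027.325948 = 32243.226048

L=2027.326 V=32243.226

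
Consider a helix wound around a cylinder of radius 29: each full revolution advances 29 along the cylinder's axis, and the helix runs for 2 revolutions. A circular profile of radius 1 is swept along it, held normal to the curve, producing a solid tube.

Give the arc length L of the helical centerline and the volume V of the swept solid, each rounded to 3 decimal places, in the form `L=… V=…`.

L=369.011 V=1159.283

2πR = 2π·29 = 182.212374
per-turn = √(182.212374² + 29²) = √(33201.3492 + 841) = √34042.3492 = 184.505689
L = 2 × 184.505689 = 369.011378
V = π·1² × L = 3.141593 × 369.011378 = 1159.283433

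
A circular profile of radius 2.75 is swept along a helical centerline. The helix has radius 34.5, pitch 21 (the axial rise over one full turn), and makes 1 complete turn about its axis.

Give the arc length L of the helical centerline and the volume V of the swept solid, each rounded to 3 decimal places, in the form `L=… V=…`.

L=217.785 V=5174.194

2πR = 2π·34.5 = 216.769893
per-turn = √(216.769893² + 21²) = √(46989.1866 + 441) = √47430.1866 = 217.784725
L = 1 × 217.784725 = 217.784725
V = π·2.75² × L = 23.758294 × 217.784725 = 5174.193628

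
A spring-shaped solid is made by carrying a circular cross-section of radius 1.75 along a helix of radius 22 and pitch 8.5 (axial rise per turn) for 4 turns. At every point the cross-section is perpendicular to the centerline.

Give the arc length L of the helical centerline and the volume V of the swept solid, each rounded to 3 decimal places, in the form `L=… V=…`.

2πR = 2π·22 = 138.230077
per-turn = √(138.230077² + 8.5²) = √(19107.5541 + 72.25) = √19179.8041 = 138.491170
L = 4 × 138.491170 = 553.964679
V = π·1.75² × L = 9.621128 × 553.964679 = 5329.764811

L=553.965 V=5329.765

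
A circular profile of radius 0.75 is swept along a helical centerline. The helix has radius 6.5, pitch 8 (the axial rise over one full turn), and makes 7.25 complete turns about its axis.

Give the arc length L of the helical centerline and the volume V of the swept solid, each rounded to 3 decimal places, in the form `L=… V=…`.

L=301.722 V=533.187

2πR = 2π·6.5 = 40.840704
per-turn = √(40.840704² + 8²) = √(1667.9631 + 64) = √1731.9631 = 41.616861
L = 7.25 × 41.616861 = 301.722244
V = π·0.75² × L = 1.767146 × 301.722244 = 533.187217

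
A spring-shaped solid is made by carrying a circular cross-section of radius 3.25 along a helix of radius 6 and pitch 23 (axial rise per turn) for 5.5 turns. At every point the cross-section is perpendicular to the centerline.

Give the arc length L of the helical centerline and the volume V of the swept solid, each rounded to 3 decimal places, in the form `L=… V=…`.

2πR = 2π·6 = 37.699112
per-turn = √(37.699112² + 23²) = √(1421.2230 + 529) = √1950.2230 = 44.161330
L = 5.5 × 44.161330 = 242.887313
V = π·3.25² × L = 33.183072 × 242.887313 = 8059.747290

L=242.887 V=8059.747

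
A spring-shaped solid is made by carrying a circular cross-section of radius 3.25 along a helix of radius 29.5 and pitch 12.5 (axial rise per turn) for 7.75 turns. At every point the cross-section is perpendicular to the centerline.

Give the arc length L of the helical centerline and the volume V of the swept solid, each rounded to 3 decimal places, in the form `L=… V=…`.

L=1439.756 V=47775.531

2πR = 2π·29.5 = 185.353967
per-turn = √(185.353967² + 12.5²) = √(34356.0929 + 156.25) = √34512.3429 = 185.774979
L = 7.75 × 185.774979 = 1439.756089
V = π·3.25² × L = 33.183072 × 1439.756089 = 47775.530554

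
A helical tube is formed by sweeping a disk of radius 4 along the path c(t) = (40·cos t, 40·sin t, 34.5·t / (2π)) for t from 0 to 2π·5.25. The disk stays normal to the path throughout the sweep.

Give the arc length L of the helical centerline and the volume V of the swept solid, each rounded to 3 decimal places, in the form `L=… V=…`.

2πR = 2π·40 = 251.327412
per-turn = √(251.327412² + 34.5²) = √(63165.4682 + 1190.25) = √64355.7182 = 253.684288
L = 5.25 × 253.684288 = 1331.842514
V = π·4² × L = 50.265482 × 1331.842514 = 66945.706521

L=1331.843 V=66945.707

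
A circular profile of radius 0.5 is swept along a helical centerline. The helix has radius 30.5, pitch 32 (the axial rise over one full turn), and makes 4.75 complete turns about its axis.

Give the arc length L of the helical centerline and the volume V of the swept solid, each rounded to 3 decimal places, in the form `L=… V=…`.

L=922.880 V=724.828

2πR = 2π·30.5 = 191.637152
per-turn = √(191.637152² + 32²) = √(36724.7980 + 1024) = √37748.7980 = 194.290499
L = 4.75 × 194.290499 = 922.879870
V = π·0.5² × L = 0.785398 × 922.879870 = 724.828155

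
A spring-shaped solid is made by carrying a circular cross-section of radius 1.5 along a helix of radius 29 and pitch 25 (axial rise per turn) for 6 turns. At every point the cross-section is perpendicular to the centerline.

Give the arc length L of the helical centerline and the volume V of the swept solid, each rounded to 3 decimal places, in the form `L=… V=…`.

L=1103.516 V=7800.298

2πR = 2π·29 = 182.212374
per-turn = √(182.212374² + 25²) = √(33201.3492 + 625) = √33826.3492 = 183.919410
L = 6 × 183.919410 = 1103.516457
V = π·1.5² × L = 7.068583 × 1103.516457 = 7800.298189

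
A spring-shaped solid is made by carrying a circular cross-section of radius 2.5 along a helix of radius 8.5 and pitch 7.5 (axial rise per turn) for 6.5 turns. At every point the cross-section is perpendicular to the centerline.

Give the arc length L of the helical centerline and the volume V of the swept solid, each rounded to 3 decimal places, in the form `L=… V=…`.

2πR = 2π·8.5 = 53.407075
per-turn = √(53.407075² + 7.5²) = √(2852.3157 + 56.25) = √2908.5657 = 53.931120
L = 6.5 × 53.931120 = 350.552278
V = π·2.5² × L = 19.634954 × 350.552278 = 6883.077884

L=350.552 V=6883.078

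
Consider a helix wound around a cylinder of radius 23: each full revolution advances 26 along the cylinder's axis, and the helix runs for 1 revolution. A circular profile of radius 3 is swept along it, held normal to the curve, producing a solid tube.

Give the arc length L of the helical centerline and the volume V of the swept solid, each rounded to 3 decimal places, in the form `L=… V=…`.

2πR = 2π·23 = 144.513262
per-turn = √(144.513262² + 26²) = √(20884.0829 + 676) = √21560.0829 = 146.833521
L = 1 × 146.833521 = 146.833521
V = π·3² × L = 28.274334 × 146.833521 = 4151.620000

L=146.834 V=4151.620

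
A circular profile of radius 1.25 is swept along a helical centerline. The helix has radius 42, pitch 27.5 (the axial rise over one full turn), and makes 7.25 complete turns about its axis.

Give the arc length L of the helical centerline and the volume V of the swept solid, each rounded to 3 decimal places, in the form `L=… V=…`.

2πR = 2π·42 = 263.893783
per-turn = √(263.893783² + 27.5²) = √(69639.9287 + 756.25) = √70396.1787 = 265.322782
L = 7.25 × 265.322782 = 1923.590170
V = π·1.25² × L = 4.908739 × 1923.590170 = 9442.401164

L=1923.590 V=9442.401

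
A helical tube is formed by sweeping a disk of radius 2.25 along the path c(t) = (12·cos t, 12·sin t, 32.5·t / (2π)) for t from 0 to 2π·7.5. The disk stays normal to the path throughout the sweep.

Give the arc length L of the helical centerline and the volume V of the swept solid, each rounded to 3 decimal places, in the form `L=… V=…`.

L=615.783 V=9793.612

2πR = 2π·12 = 75.398224
per-turn = √(75.398224² + 32.5²) = √(5684.8921 + 1056.25) = √6741.1421 = 82.104459
L = 7.5 × 82.104459 = 615.783440
V = π·2.25² × L = 15.904313 × 615.783440 = 9793.612454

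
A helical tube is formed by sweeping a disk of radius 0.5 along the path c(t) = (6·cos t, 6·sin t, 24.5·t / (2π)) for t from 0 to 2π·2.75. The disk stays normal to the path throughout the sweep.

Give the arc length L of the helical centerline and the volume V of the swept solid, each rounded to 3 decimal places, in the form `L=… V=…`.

L=123.642 V=97.108

2πR = 2π·6 = 37.699112
per-turn = √(37.699112² + 24.5²) = √(1421.2230 + 600.25) = √2021.4730 = 44.960794
L = 2.75 × 44.960794 = 123.642185
V = π·0.5² × L = 0.785398 × 123.642185 = 97.108345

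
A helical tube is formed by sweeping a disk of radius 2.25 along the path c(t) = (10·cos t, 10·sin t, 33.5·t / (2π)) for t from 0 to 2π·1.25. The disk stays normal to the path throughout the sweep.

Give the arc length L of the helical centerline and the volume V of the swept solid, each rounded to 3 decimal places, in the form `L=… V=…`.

L=89.006 V=1415.575

2πR = 2π·10 = 62.831853
per-turn = √(62.831853² + 33.5²) = √(3947.8418 + 1122.25) = √5070.0918 = 71.204577
L = 1.25 × 71.204577 = 89.005721
V = π·2.25² × L = 15.904313 × 89.005721 = 1415.574829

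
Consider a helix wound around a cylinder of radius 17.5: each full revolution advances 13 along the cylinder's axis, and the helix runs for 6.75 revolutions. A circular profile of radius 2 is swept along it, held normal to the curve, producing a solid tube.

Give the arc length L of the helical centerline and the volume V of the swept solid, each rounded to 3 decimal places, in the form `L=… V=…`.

L=747.371 V=9391.736

2πR = 2π·17.5 = 109.955743
per-turn = √(109.955743² + 13²) = √(12090.2654 + 169) = √12259.2654 = 110.721567
L = 6.75 × 110.721567 = 747.370577
V = π·2² × L = 12.566371 × 747.370577 = 9391.735657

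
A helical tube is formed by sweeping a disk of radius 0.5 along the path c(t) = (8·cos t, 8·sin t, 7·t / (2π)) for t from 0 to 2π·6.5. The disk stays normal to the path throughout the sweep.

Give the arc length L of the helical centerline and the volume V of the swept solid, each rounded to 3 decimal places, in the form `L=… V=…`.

2πR = 2π·8 = 50.265482
per-turn = √(50.265482² + 7²) = √(2526.6187 + 49) = √2575.6187 = 50.750554
L = 6.5 × 50.750554 = 329.878601
V = π·0.5² × L = 0.785398 × 329.878601 = 259.086047

L=329.879 V=259.086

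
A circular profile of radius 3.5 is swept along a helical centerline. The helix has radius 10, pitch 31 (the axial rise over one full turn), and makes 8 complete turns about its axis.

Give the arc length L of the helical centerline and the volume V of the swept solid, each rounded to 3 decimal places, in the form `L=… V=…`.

2πR = 2π·10 = 62.831853
per-turn = √(62.831853² + 31²) = √(3947.8418 + 961) = √4908.8418 = 70.063127
L = 8 × 70.063127 = 560.505016
V = π·3.5² × L = 38.484510 × 560.505016 = 21570.760887

L=560.505 V=21570.761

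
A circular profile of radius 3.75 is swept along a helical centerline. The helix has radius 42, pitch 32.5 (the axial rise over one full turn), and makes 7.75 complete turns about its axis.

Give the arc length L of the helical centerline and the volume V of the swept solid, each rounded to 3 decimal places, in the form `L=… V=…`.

L=2060.628 V=91035.772

2πR = 2π·42 = 263.893783
per-turn = √(263.893783² + 32.5²) = √(69639.9287 + 1056.25) = √70696.1787 = 265.887530
L = 7.75 × 265.887530 = 2060.628358
V = π·3.75² × L = 44.178647 × 2060.628358 = 91035.772196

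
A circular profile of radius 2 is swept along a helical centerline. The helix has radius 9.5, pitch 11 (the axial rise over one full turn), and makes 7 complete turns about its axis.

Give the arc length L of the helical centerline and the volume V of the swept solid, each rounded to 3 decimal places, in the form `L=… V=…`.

L=424.868 V=5339.043

2πR = 2π·9.5 = 59.690260
per-turn = √(59.690260² + 11²) = √(3562.9272 + 121) = √3683.9272 = 60.695364
L = 7 × 60.695364 = 424.867547
V = π·2² × L = 12.566371 × 424.867547 = 5339.043054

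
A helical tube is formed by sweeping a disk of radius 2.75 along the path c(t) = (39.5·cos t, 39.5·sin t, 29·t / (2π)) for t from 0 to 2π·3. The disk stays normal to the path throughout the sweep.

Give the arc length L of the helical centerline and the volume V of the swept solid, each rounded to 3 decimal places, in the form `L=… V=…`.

2πR = 2π·39.5 = 248.185820
per-turn = √(248.185820² + 29²) = √(61596.2011 + 841) = √62437.2011 = 249.874371
L = 3 × 249.874371 = 749.623112
V = π·2.75² × L = 23.758294 × 749.623112 = 17809.766609

L=749.623 V=17809.767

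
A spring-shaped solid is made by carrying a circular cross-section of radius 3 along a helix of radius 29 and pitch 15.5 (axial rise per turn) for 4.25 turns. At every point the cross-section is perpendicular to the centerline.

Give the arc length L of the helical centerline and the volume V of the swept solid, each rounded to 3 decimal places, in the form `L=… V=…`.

2πR = 2π·29 = 182.212374
per-turn = √(182.212374² + 15.5²) = √(33201.3492 + 240.25) = √33441.5992 = 182.870444
L = 4.25 × 182.870444 = 777.199386
V = π·3² × L = 28.274334 × 777.199386 = 21974.794934

L=777.199 V=21974.795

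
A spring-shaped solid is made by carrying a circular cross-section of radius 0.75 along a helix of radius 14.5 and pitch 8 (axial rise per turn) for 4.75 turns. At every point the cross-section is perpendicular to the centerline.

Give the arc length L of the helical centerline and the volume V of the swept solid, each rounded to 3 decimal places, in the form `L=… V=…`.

2πR = 2π·14.5 = 91.106187
per-turn = √(91.106187² + 8²) = √(8300.3373 + 64) = √8364.3373 = 91.456751
L = 4.75 × 91.456751 = 434.419567
V = π·0.75² × L = 1.767146 × 434.419567 = 767.682743

L=434.420 V=767.683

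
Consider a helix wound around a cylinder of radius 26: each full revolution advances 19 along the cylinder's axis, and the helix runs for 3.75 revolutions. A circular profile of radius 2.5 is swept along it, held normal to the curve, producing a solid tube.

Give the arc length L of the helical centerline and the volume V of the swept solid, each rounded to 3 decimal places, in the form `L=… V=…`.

L=616.740 V=12109.662

2πR = 2π·26 = 163.362818
per-turn = √(163.362818² + 19²) = √(26687.4103 + 361) = √27048.4103 = 164.464009
L = 3.75 × 164.464009 = 616.740034
V = π·2.5² × L = 19.634954 × 616.740034 = 12109.662255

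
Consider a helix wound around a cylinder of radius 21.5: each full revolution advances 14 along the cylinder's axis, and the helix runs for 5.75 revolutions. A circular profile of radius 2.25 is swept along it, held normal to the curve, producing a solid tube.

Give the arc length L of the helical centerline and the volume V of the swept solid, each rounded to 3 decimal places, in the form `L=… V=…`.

L=780.919 V=12419.980

2πR = 2π·21.5 = 135.088484
per-turn = √(135.088484² + 14²) = √(18248.8985 + 196) = √18444.8985 = 135.811997
L = 5.75 × 135.811997 = 780.918983
V = π·2.25² × L = 15.904313 × 780.918983 = 12419.979783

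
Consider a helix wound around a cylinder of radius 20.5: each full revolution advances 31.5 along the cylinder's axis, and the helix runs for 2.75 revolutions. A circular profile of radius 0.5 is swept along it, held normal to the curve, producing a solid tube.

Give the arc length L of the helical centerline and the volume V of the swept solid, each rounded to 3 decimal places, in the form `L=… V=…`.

2πR = 2π·20.5 = 128.805299
per-turn = √(128.805299² + 31.5²) = √(16590.8050 + 992.25) = √17583.0550 = 132.601112
L = 2.75 × 132.601112 = 364.653059
V = π·0.5² × L = 0.785398 × 364.653059 = 286.397843

L=364.653 V=286.398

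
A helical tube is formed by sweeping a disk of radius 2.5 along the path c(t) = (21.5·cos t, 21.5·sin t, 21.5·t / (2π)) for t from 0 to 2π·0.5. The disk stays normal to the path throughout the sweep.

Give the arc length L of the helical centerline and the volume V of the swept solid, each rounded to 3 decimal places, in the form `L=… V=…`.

L=68.394 V=1342.920

2πR = 2π·21.5 = 135.088484
per-turn = √(135.088484² + 21.5²) = √(18248.8985 + 462.25) = √18711.1485 = 136.788700
L = 0.5 × 136.788700 = 68.394350
V = π·2.5² × L = 19.634954 × 68.394350 = 1342.919925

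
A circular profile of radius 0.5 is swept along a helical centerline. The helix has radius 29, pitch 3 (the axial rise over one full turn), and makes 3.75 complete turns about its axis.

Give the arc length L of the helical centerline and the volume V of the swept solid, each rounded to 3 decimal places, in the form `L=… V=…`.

L=683.389 V=536.732

2πR = 2π·29 = 182.212374
per-turn = √(182.212374² + 3²) = √(33201.3492 + 9) = √33210.3492 = 182.237069
L = 3.75 × 182.237069 = 683.389008
V = π·0.5² × L = 0.785398 × 683.389008 = 536.732471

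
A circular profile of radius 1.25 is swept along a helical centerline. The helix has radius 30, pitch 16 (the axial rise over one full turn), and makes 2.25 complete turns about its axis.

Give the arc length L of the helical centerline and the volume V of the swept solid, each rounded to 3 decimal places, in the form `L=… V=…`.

2πR = 2π·30 = 188.495559
per-turn = √(188.495559² + 16²) = √(35530.5758 + 256) = √35786.5758 = 189.173402
L = 2.25 × 189.173402 = 425.640153
V = π·1.25² × L = 4.908739 × 425.640153 = 2089.356217

L=425.640 V=2089.356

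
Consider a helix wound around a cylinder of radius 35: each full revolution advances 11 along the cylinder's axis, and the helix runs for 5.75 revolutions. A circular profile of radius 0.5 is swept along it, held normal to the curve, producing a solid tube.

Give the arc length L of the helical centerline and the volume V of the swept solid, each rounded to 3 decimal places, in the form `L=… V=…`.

L=1266.072 V=994.371

2πR = 2π·35 = 219.911486
per-turn = √(219.911486² + 11²) = √(48361.0616 + 121) = √48482.0616 = 220.186425
L = 5.75 × 220.186425 = 1266.071941
V = π·0.5² × L = 0.785398 × 1266.071941 = 994.370577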